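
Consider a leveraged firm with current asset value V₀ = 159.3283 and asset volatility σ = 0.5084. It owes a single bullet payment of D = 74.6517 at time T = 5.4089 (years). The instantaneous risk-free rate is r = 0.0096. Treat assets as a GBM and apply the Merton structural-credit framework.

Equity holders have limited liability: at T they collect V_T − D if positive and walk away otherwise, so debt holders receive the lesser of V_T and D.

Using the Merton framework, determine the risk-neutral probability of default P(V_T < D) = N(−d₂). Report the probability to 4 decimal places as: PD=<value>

Work the structural quantities from V₀ = 159.3283 against face 74.6517:
d₁ = [ln(V₀/D) + (r + σ²/2)T] / (σ√T)
   = [ln(159.3283/74.6517) + (0.0096 + 0.5·0.5084²)·5.4089] / (0.5084·√5.4089)
   = [0.758134 + 0.750946] / 1.182388 = 1.276298
d₂ = d₁ − σ√T = 1.276298 − 1.182388 = 0.093910
risk-neutral PD = N(−d₂) = N(-0.093910) = 0.462590

PD=0.4626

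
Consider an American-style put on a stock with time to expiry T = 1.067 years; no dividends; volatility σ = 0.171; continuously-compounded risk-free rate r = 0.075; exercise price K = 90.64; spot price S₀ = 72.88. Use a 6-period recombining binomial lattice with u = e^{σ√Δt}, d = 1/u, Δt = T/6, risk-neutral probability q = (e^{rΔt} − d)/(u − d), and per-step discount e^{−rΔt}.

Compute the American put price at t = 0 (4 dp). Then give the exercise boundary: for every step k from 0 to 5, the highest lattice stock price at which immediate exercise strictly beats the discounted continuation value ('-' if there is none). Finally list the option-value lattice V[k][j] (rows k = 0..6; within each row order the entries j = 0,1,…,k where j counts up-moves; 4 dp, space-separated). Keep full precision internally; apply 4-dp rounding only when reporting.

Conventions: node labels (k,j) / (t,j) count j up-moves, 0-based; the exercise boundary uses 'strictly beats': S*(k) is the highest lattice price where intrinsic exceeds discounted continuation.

price = 17.7600
boundary = 72.8800 78.3296 72.8800 78.3296 72.8800 78.3296
tree:
17.7600
22.8304 12.3104
27.5481 17.7600 7.1218
31.9376 22.8304 12.3104 3.4530
36.0217 27.5481 17.7600 6.6982 1.1350
39.8216 31.9376 22.8304 12.3104 2.7063 0.0000
43.3572 36.0217 27.5481 17.7600 6.4533 0.0000 0.0000

Δt=0.17783  u=1.07477  d=0.93043  q=0.57500  discount=0.98675
step 6 (expiry): payoffs max(K−S,0) = 43.3572 36.0217 27.5481 17.7600 6.4533 0.0000 0.0000
step 5: (k=5,j=0): S=50.8184, K−S=39.8216, hold=38.6207 ⇒ V=39.8216 exercise | (k=5,j=1): S=58.7024, K−S=31.9376, hold=30.7367 ⇒ V=31.9376 exercise | (k=5,j=2): S=67.8096, K−S=22.8304, hold=21.6296 ⇒ V=22.8304 exercise | (k=5,j=3): S=78.3296, K−S=12.3104, hold=11.1095 ⇒ V=12.3104 exercise | (k=5,j=4): S=90.4817, K−S=0.1583, hold=2.7063 ⇒ V=2.7063 continue | (k=5,j=5): S=104.5191, K−S=0.0000, hold=0.0000 ⇒ V=0.0000 continue  boundary S*=78.3296
step 4: (k=4,j=0): S=54.6183, K−S=36.0217, hold=34.8208 ⇒ V=36.0217 exercise | (k=4,j=1): S=63.0919, K−S=27.5481, hold=26.3472 ⇒ V=27.5481 exercise | (k=4,j=2): S=72.8800, K−S=17.7600, hold=16.5591 ⇒ V=17.7600 exercise | (k=4,j=3): S=84.1867, K−S=6.4533, hold=6.6982 ⇒ V=6.6982 continue | (k=4,j=4): S=97.2475, K−S=0.0000, hold=1.1350 ⇒ V=1.1350 continue  boundary S*=72.8800
step 3: (k=3,j=0): S=58.7024, K−S=31.9376, hold=30.7367 ⇒ V=31.9376 exercise | (k=3,j=1): S=67.8096, K−S=22.8304, hold=21.6296 ⇒ V=22.8304 exercise | (k=3,j=2): S=78.3296, K−S=12.3104, hold=11.2484 ⇒ V=12.3104 exercise | (k=3,j=3): S=90.4817, K−S=0.1583, hold=3.4530 ⇒ V=3.4530 continue  boundary S*=78.3296
step 2: (k=2,j=0): S=63.0919, K−S=27.5481, hold=26.3472 ⇒ V=27.5481 exercise | (k=2,j=1): S=72.8800, K−S=17.7600, hold=16.5591 ⇒ V=17.7600 exercise | (k=2,j=2): S=84.1867, K−S=6.4533, hold=7.1218 ⇒ V=7.1218 continue  boundary S*=72.8800
step 1: (k=1,j=0): S=67.8096, K−S=22.8304, hold=21.6296 ⇒ V=22.8304 exercise | (k=1,j=1): S=78.3296, K−S=12.3104, hold=11.4888 ⇒ V=12.3104 exercise  boundary S*=78.3296
step 0: (k=0,j=0): S=72.8800, K−S=17.7600, hold=16.5591 ⇒ V=17.7600 exercise  boundary S*=72.8800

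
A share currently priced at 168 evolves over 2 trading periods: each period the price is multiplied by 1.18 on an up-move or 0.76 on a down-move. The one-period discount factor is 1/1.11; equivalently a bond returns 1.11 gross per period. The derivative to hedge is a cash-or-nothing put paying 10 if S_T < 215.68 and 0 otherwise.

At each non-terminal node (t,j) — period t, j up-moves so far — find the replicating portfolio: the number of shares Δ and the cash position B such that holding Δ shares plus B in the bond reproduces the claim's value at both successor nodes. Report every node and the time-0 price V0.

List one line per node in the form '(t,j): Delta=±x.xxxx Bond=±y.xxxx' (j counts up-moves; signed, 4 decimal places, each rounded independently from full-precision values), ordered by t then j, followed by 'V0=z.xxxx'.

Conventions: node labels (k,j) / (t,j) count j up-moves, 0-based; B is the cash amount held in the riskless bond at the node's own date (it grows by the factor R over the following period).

(0,0): Delta=-0.1064 Bond=20.3550
(1,0): Delta=0.0000 Bond=9.0090
(1,1): Delta=-0.1201 Bond=25.3110
V0=2.4800

No-arbitrage ⇒ martingale measure with p* = (R−d)/(u−d) = 0.8333.
Expiry values: V(2,0)=10.0000, V(2,1)=10.0000, V(2,2)=0.0000
Node (1,0) S=127.6800: V=(p*·10.0000+(1−p*)·10.0000)/1.11=9.0090; Δ=(10.0000−10.0000)/(150.6624−97.0368)=0.0000; B=V−Δ·S=9.0090
Node (1,1) S=198.2400: V=(p*·0.0000+(1−p*)·10.0000)/1.11=1.5015; Δ=(0.0000−10.0000)/(233.9232−150.6624)=-0.1201; B=V−Δ·S=25.3110
Node (0,0) S=168.0000: V=(p*·1.5015+(1−p*)·9.0090)/1.11=2.4800; Δ=(1.5015−9.0090)/(198.2400−127.6800)=-0.1064; B=V−Δ·S=20.3550
Sanity check at the root: Δ(0,0)·S0 + B(0,0) reproduces V0 = 2.4800.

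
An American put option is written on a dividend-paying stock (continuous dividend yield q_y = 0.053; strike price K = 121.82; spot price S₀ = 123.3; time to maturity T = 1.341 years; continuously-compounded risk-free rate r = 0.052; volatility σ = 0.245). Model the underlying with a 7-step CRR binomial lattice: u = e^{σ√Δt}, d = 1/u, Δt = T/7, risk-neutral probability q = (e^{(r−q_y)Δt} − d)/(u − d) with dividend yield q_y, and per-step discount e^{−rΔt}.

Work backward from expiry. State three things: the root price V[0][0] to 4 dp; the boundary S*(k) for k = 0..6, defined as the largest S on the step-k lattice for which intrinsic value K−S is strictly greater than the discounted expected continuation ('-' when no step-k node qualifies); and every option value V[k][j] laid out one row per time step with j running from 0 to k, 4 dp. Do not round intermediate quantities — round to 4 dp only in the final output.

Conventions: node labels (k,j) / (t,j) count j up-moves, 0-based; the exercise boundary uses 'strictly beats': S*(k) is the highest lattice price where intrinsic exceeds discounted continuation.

params: Δt=0.19157 u=1.11319 d=0.89832 q=0.47233 e^(-rΔt)=0.99009
t_7 payoffs: 63.6142 49.6913 32.4380 11.0577 0.0000 0.0000 0.0000 0.0000
t_6: node(6,0) S=64.7943 payoff=57.0257 vs cont=56.4727 → 57.0257 [stop]  node(6,1) S=80.2932 payoff=41.5268 vs cont=41.1304 → 41.5268 [stop]  node(6,2) S=99.4995 payoff=22.3205 vs cont=22.1181 → 22.3205 [stop]  node(6,3) S=123.3000 payoff=0.0000 vs cont=5.7770 → 5.7770 [wait]  node(6,4) S=152.7936 payoff=0.0000 vs cont=0.0000 → 0.0000 [wait]  node(6,5) S=189.3421 payoff=0.0000 vs cont=0.0000 → 0.0000 [wait]  node(6,6) S=234.6331 payoff=0.0000 vs cont=0.0000 → 0.0000 [wait]  ⇒ S*(6)=99.4995
t_5: node(5,0) S=72.1287 payoff=49.6913 vs cont=49.2124 → 49.6913 [stop]  node(5,1) S=89.3820 payoff=32.4380 vs cont=32.1334 → 32.4380 [stop]  node(5,2) S=110.7623 payoff=11.0577 vs cont=14.3628 → 14.3628 [wait]  node(5,3) S=137.2569 payoff=0.0000 vs cont=3.0182 → 3.0182 [wait]  node(5,4) S=170.0890 payoff=0.0000 vs cont=0.0000 → 0.0000 [wait]  node(5,5) S=210.7746 payoff=0.0000 vs cont=0.0000 → 0.0000 [wait]  ⇒ S*(5)=89.3820
t_4: node(4,0) S=80.2932 payoff=41.5268 vs cont=41.1304 → 41.5268 [stop]  node(4,1) S=99.4995 payoff=22.3205 vs cont=23.6637 → 23.6637 [wait]  node(4,2) S=123.3000 payoff=0.0000 vs cont=8.9152 → 8.9152 [wait]  node(4,3) S=152.7936 payoff=0.0000 vs cont=1.5768 → 1.5768 [wait]  node(4,4) S=189.3421 payoff=0.0000 vs cont=0.0000 → 0.0000 [wait]  ⇒ S*(4)=80.2932
t_3: node(3,0) S=89.3820 payoff=32.4380 vs cont=32.7616 → 32.7616 [wait]  node(3,1) S=110.7623 payoff=11.0577 vs cont=16.5321 → 16.5321 [wait]  node(3,2) S=137.2569 payoff=0.0000 vs cont=5.3951 → 5.3951 [wait]  node(3,3) S=170.0890 payoff=0.0000 vs cont=0.8238 → 0.8238 [wait]  ⇒ S*(3)=-
t_2: node(2,0) S=99.4995 payoff=22.3205 vs cont=24.8472 → 24.8472 [wait]  node(2,1) S=123.3000 payoff=0.0000 vs cont=11.1601 → 11.1601 [wait]  node(2,2) S=152.7936 payoff=0.0000 vs cont=3.2039 → 3.2039 [wait]  ⇒ S*(2)=-
t_1: node(1,0) S=110.7623 payoff=11.0577 vs cont=18.2002 → 18.2002 [wait]  node(1,1) S=137.2569 payoff=0.0000 vs cont=7.3288 → 7.3288 [wait]  ⇒ S*(1)=-
t_0: node(0,0) S=123.3000 payoff=0.0000 vs cont=12.9358 → 12.9358 [wait]  ⇒ S*(0)=-

price = 12.9358
boundary = - - - - 80.2932 89.3820 99.4995
tree:
12.9358
18.2002 7.3288
24.8472 11.1601 3.2039
32.7616 16.5321 5.3951 0.8238
41.5268 23.6637 8.9152 1.5768 0.0000
49.6913 32.4380 14.3628 3.0182 0.0000 0.0000
57.0257 41.5268 22.3205 5.7770 0.0000 0.0000 0.0000
63.6142 49.6913 32.4380 11.0577 0.0000 0.0000 0.0000 0.0000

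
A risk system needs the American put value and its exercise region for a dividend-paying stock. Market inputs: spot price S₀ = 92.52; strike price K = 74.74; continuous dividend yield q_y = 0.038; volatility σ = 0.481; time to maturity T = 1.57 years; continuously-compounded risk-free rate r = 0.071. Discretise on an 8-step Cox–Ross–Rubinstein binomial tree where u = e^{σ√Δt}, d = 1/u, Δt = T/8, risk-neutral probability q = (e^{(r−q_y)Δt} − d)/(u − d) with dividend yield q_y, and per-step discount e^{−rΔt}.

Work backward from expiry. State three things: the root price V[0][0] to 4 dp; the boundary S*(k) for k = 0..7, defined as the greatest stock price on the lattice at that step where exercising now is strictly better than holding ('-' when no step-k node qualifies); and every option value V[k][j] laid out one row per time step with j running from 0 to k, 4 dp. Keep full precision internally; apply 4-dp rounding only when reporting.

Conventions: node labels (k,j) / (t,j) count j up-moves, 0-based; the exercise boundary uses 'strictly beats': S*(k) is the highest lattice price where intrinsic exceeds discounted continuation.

price = 10.5986
boundary = - - - - 39.4522 31.8809 39.4522 48.8217
tree:
10.5986
14.9640 5.8380
20.5701 8.8918 2.4601
27.4183 13.2220 4.1205 0.6018
35.2878 19.0892 6.7928 1.1344 0.0000
42.8591 26.5630 10.9677 2.1385 0.0000 0.0000
48.9774 35.2878 17.2120 4.0311 0.0000 0.0000 0.0000
53.9215 42.8591 25.9183 7.5987 0.0000 0.0000 0.0000 0.0000
57.9168 48.9774 35.2878 14.3238 0.0000 0.0000 0.0000 0.0000 0.0000

params: Δt=0.19625 u=1.23749 d=0.80809 q=0.46206 e^(-rΔt)=0.98616
t_8 payoffs: 57.9168 48.9774 35.2878 14.3238 0.0000 0.0000 0.0000 0.0000 0.0000
t_7: node(7,0) S=20.8185 payoff=53.9215 vs cont=53.0420 → 53.9215 [stop]  node(7,1) S=31.8809 payoff=42.8591 vs cont=42.0618 → 42.8591 [stop]  node(7,2) S=48.8217 payoff=25.9183 vs cont=25.2469 → 25.9183 [stop]  node(7,3) S=74.7644 payoff=0.0000 vs cont=7.5987 → 7.5987 [wait]  node(7,4) S=114.4924 payoff=0.0000 vs cont=0.0000 → 0.0000 [wait]  node(7,5) S=175.3310 payoff=0.0000 vs cont=0.0000 → 0.0000 [wait]  node(7,6) S=268.4978 payoff=0.0000 vs cont=0.0000 → 0.0000 [wait]  node(7,7) S=411.1712 payoff=0.0000 vs cont=0.0000 → 0.0000 [wait]  ⇒ S*(7)=48.8217
t_6: node(6,0) S=25.7626 payoff=48.9774 vs cont=48.1346 → 48.9774 [stop]  node(6,1) S=39.4522 payoff=35.2878 vs cont=34.5467 → 35.2878 [stop]  node(6,2) S=60.4162 payoff=14.3238 vs cont=17.2120 → 17.2120 [wait]  node(6,3) S=92.5200 payoff=0.0000 vs cont=4.0311 → 4.0311 [wait]  node(6,4) S=141.6830 payoff=0.0000 vs cont=0.0000 → 0.0000 [wait]  node(6,5) S=216.9700 payoff=0.0000 vs cont=0.0000 → 0.0000 [wait]  node(6,6) S=332.2628 payoff=0.0000 vs cont=0.0000 → 0.0000 [wait]  ⇒ S*(6)=39.4522
t_5: node(5,0) S=31.8809 payoff=42.8591 vs cont=42.0618 → 42.8591 [stop]  node(5,1) S=48.8217 payoff=25.9183 vs cont=26.5630 → 26.5630 [wait]  node(5,2) S=74.7644 payoff=0.0000 vs cont=10.9677 → 10.9677 [wait]  node(5,3) S=114.4924 payoff=0.0000 vs cont=2.1385 → 2.1385 [wait]  node(5,4) S=175.3310 payoff=0.0000 vs cont=0.0000 → 0.0000 [wait]  node(5,5) S=268.4978 payoff=0.0000 vs cont=0.0000 → 0.0000 [wait]  ⇒ S*(5)=31.8809
t_4: node(4,0) S=39.4522 payoff=35.2878 vs cont=34.8404 → 35.2878 [stop]  node(4,1) S=60.4162 payoff=14.3238 vs cont=19.0892 → 19.0892 [wait]  node(4,2) S=92.5200 payoff=0.0000 vs cont=6.7928 → 6.7928 [wait]  node(4,3) S=141.6830 payoff=0.0000 vs cont=1.1344 → 1.1344 [wait]  node(4,4) S=216.9700 payoff=0.0000 vs cont=0.0000 → 0.0000 [wait]  ⇒ S*(4)=39.4522
t_3: node(3,0) S=48.8217 payoff=25.9183 vs cont=27.4183 → 27.4183 [wait]  node(3,1) S=74.7644 payoff=0.0000 vs cont=13.2220 → 13.2220 [wait]  node(3,2) S=114.4924 payoff=0.0000 vs cont=4.1205 → 4.1205 [wait]  node(3,3) S=175.3310 payoff=0.0000 vs cont=0.6018 → 0.6018 [wait]  ⇒ S*(3)=-
t_2: node(2,0) S=60.4162 payoff=14.3238 vs cont=20.5701 → 20.5701 [wait]  node(2,1) S=92.5200 payoff=0.0000 vs cont=8.8918 → 8.8918 [wait]  node(2,2) S=141.6830 payoff=0.0000 vs cont=2.4601 → 2.4601 [wait]  ⇒ S*(2)=-
t_1: node(1,0) S=74.7644 payoff=0.0000 vs cont=14.9640 → 14.9640 [wait]  node(1,1) S=114.4924 payoff=0.0000 vs cont=5.8380 → 5.8380 [wait]  ⇒ S*(1)=-
t_0: node(0,0) S=92.5200 payoff=0.0000 vs cont=10.5986 → 10.5986 [wait]  ⇒ S*(0)=-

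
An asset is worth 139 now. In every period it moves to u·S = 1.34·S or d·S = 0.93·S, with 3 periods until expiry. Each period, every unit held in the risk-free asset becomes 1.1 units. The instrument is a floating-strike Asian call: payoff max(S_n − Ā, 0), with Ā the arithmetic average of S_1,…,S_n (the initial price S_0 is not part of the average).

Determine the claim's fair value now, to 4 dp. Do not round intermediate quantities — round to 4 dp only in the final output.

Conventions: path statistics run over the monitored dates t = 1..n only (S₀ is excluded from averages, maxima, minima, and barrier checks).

price = 14.8802

Under the martingale measure an up-move has probability p* = 0.4146; value the claim as the probability-weighted average of per-path payoffs, discounted 3 periods at R = 1.1.
Enumerate all 2^3 = 8 price paths (U = up ×1.34, D = down ×0.93); each path with k up-moves has probability p*^k·(1−p*)^(3−k).
DDD: Ā=120.4322, payoff=0.0000, prob=0.200577
UDD: Ā=173.5260, payoff=0.0000, prob=0.142076
DUD: Ā=154.5294, payoff=6.5669, prob=0.142076
UUD: Ā=222.6552, payoff=9.4620, prob=0.100637
DDU: Ā=136.8625, payoff=24.2338, prob=0.142076
UDU: Ā=197.1997, payoff=34.9175, prob=0.100637
DUU: Ā=178.2030, payoff=53.9142, prob=0.100637
UUU: Ā=256.7656, payoff=77.6828, prob=0.071285
Price = Σ prob·payoff / R^3 = 19.805604 / 1.331000 = 14.8802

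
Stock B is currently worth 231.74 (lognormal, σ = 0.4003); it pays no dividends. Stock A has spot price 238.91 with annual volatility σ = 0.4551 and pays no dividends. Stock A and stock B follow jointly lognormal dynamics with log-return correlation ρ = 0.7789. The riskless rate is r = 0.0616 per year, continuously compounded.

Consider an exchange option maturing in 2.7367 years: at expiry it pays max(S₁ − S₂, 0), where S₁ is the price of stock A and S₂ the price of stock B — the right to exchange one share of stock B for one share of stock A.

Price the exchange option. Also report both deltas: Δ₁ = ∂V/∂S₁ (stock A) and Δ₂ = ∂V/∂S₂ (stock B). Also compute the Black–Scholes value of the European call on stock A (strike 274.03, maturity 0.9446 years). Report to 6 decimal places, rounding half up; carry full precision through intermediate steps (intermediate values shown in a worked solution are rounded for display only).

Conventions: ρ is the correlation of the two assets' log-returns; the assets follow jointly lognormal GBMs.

exchange price = 48.144075
Δ1 = 0.618988
Δ2 = -0.430389
price(stock A call K=274.03) = 34.399567

σ_eff = √(σ₁² + σ₂² − 2ρσ₁σ₂) = √(0.4551² + 0.4003² − 2·0.7789·0.4551·0.4003) = 0.289070
d₁ = (ln(S₁/S₂) + (q₂ − q₁ + σ_eff²/2)T) / (σ_eff√T) = (ln(238.91/231.74) + (0.0 − 0.0 + 0.041781)·2.7367) / 0.478208 = 0.302823
d₂ = d₁ − σ_eff√T = 0.302823 − 0.478208 = -0.175385
N(d₁) = 0.618988,  N(d₂) = 0.430389
V = S₁·e^{−q₁T}·N(d₁) − S₂·e^{−q₂T}·N(d₂) = 147.882314 − 99.738239 = 48.144075
Δ₁ = e^{−q₁T}·N(d₁) = 0.618988;  Δ₂ = −e^{−q₂T}·N(d₂) = -0.430389
[vanilla: stock A call K=274.03]
σ√T = 0.4551·√0.9446 = 0.442314
d₁ = (ln(S/K) + (r+σ²/2)T) / (σ√T) = (ln(238.91/274.03) + (0.0616+0.4551²/2)·0.9446) / 0.442314 = (-0.137151 + 0.156008) / 0.442314 = 0.042634
d₂ = d₁ − σ√T = 0.042634 − 0.442314 = -0.399680
e^{−rT} = 0.943473
N(d₁) = 0.517003,  N(d₂) = 0.344696
price = S·N(d₁) − K·e^{−rT}·N(d₂) = 123.517261 − 89.117694 = 34.399567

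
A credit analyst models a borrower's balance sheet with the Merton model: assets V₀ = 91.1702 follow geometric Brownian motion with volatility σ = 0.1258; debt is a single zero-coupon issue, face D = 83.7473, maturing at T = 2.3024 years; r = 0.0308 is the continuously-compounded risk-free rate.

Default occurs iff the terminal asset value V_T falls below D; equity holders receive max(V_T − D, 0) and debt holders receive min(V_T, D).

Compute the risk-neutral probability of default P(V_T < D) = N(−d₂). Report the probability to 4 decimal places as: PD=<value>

With assets at 91.1702 and a single debt payment of 83.7473 at 2.3024 years:
d₁ = [ln(V₀/D) + (r + σ²/2)T] / (σ√T)
   = [ln(91.1702/83.7473) + (0.0308 + 0.5·0.1258²)·2.3024] / (0.1258·√2.3024)
   = [0.084924 + 0.089132] / 0.190885 = 0.911841
d₂ = d₁ − σ√T = 0.911841 − 0.190885 = 0.720957
risk-neutral PD = N(−d₂) = N(-0.720957) = 0.235468

PD=0.2355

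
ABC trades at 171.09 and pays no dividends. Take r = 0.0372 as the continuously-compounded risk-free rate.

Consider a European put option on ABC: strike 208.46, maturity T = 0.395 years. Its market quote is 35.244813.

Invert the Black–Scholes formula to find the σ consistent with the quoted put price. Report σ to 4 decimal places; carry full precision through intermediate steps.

sigma = 0.2089

At σ = 0.2089 the Black–Scholes value reproduces the quote:
σ√T = 0.2089·√0.395 = 0.131292
d₁ = (ln(S/K) + (r+σ²/2)T) / (σ√T) = (ln(171.09/208.46) + (0.0372+0.2089²/2)·0.395) / 0.131292 = (-0.197557 + 0.023313) / 0.131292 = -1.327158
d₂ = d₁ − σ√T = -1.327158 − 0.131292 = -1.458449
e^{−rT} = 0.985413
N(−d₁) = 0.907772,  N(−d₂) = 0.927642
V = K·e^{−rT}·N(−d₂) − S·N(−d₁) = 190.555484 − 155.310672 = 35.244813 (equal to the quote); since ∂V/∂σ > 0 for all σ, the implied volatility is unique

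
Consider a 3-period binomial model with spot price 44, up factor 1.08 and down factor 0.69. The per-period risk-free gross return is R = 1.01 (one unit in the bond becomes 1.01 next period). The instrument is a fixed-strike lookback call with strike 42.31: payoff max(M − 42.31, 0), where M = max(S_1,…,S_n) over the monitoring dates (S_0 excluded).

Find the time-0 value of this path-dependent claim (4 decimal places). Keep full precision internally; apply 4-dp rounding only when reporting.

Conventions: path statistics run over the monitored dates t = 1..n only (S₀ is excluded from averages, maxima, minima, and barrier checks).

Under the martingale measure an up-move has probability p* = 0.8205; value the claim as the probability-weighted average of per-path payoffs, discounted 3 periods at R = 1.01.
Enumerate all 2^3 = 8 price paths (U = up ×1.08, D = down ×0.69); each path with k up-moves has probability p*^k·(1−p*)^(3−k).
DDD: M=30.3600, payoff=0.0000, prob=0.005782
UDD: M=47.5200, payoff=5.2100, prob=0.026433
DUD: M=32.7888, payoff=0.0000, prob=0.026433
UUD: M=51.3216, payoff=9.0116, prob=0.120838
DDU: M=30.3600, payoff=0.0000, prob=0.026433
UDU: M=47.5200, payoff=5.2100, prob=0.120838
DUU: M=35.4119, payoff=0.0000, prob=0.120838
UUU: M=55.4273, payoff=13.1173, prob=0.552403
Price = Σ prob·payoff / R^3 = 9.102283 / 1.030301 = 8.8346

price = 8.8346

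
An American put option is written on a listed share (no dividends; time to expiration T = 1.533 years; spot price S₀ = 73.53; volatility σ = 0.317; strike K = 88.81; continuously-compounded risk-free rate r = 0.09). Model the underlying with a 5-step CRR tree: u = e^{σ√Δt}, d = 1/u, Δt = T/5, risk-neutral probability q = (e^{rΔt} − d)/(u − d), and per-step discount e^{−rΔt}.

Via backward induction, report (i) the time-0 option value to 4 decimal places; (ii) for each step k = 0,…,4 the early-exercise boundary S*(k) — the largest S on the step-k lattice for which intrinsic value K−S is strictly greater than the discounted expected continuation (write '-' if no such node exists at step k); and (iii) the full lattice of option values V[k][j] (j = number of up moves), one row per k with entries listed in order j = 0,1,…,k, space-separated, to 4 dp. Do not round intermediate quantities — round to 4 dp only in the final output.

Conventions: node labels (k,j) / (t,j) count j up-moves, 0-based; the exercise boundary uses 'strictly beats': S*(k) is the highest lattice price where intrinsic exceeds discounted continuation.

price = 16.9313
boundary = - 61.6927 51.7611 61.6927 73.5300
tree:
16.9313
27.1173 8.9811
37.0489 15.9929 3.3687
45.3817 27.1173 7.1798 0.2392
52.3731 37.0489 15.2800 0.5293 0.0000
58.2389 45.3817 27.1173 1.1714 0.0000 0.0000

Δt=0.30660  u=1.19187  d=0.83901  q=0.53552  discount=0.97278
step 5 (expiry): payoffs max(K−S,0) = 58.2389 45.3817 27.1173 1.1714 0.0000 0.0000
step 4: (k=4,j=0): S=36.4369, K−S=52.3731, hold=49.9559 ⇒ V=52.3731 exercise | (k=4,j=1): S=51.7611, K−S=37.0489, hold=34.6318 ⇒ V=37.0489 exercise | (k=4,j=2): S=73.5300, K−S=15.2800, hold=12.8629 ⇒ V=15.2800 exercise | (k=4,j=3): S=104.4542, K−S=0.0000, hold=0.5293 ⇒ V=0.5293 continue | (k=4,j=4): S=148.3840, K−S=0.0000, hold=0.0000 ⇒ V=0.0000 continue  boundary S*=73.5300
step 3: (k=3,j=0): S=43.4283, K−S=45.3817, hold=42.9646 ⇒ V=45.3817 exercise | (k=3,j=1): S=61.6927, K−S=27.1173, hold=24.7002 ⇒ V=27.1173 exercise | (k=3,j=2): S=87.6386, K−S=1.1714, hold=7.1798 ⇒ V=7.1798 continue | (k=3,j=3): S=124.4963, K−S=0.0000, hold=0.2392 ⇒ V=0.2392 continue  boundary S*=61.6927
step 2: (k=2,j=0): S=51.7611, K−S=37.0489, hold=34.6318 ⇒ V=37.0489 exercise | (k=2,j=1): S=73.5300, K−S=15.2800, hold=15.9929 ⇒ V=15.9929 continue | (k=2,j=2): S=104.4542, K−S=0.0000, hold=3.3687 ⇒ V=3.3687 continue  boundary S*=51.7611
step 1: (k=1,j=0): S=61.6927, K−S=27.1173, hold=25.0716 ⇒ V=27.1173 exercise | (k=1,j=1): S=87.6386, K−S=1.1714, hold=8.9811 ⇒ V=8.9811 continue  boundary S*=61.6927
step 0: (k=0,j=0): S=73.5300, K−S=15.2800, hold=16.9313 ⇒ V=16.9313 continue  boundary S*=-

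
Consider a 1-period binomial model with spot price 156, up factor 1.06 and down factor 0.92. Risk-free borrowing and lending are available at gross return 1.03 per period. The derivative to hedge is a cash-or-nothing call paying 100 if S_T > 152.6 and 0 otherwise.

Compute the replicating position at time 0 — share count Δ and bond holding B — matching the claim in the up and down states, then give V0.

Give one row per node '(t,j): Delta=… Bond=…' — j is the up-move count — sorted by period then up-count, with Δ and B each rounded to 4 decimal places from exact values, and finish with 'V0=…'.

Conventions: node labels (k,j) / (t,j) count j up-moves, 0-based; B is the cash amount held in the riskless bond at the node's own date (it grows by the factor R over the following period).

(0,0): Delta=4.5788 Bond=-638.0028
V0=76.2829

Since d<R<u, set p* = (R−d)/(u−d) = 0.7857; price each node as the discounted p*-expectation of its children.
Expiry values: V(1,0)=0.0000, V(1,1)=100.0000
Node (0,0) S=156.0000: V=(p*·100.0000+(1−p*)·0.0000)/1.03=76.2829; Δ=(100.0000−0.0000)/(165.3600−143.5200)=4.5788; B=V−Δ·S=-638.0028
As a check, the time-0 holding Δ(0,0)·S0 + B(0,0) comes to 76.2829 — exactly V0.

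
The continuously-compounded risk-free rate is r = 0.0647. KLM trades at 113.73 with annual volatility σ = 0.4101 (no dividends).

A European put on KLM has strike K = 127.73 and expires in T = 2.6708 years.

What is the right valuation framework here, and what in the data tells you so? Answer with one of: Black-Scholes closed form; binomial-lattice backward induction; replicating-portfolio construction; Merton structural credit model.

framework: Black-Scholes closed form

Key observation: the strike-127.73 put on KLM is European-exercise on a continuously-modelled lognormal underlying, so its value is a single closed-form evaluation.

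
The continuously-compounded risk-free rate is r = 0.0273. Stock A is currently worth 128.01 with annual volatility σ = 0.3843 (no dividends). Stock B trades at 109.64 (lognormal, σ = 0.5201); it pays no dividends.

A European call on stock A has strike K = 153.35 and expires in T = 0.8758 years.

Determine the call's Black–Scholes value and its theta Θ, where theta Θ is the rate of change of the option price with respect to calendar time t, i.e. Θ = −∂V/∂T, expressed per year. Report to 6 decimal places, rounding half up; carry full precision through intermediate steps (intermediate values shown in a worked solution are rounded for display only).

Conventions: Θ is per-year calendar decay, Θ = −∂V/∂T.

σ√T = 0.3843·√0.8758 = 0.359644
d₁ = (ln(S/K) + (r+σ²/2)T) / (σ√T) = (ln(128.01/153.35) + (0.0273+0.3843²/2)·0.8758) / 0.359644 = (-0.180615 + 0.088581) / 0.359644 = -0.255901
d₂ = d₁ − σ√T = -0.255901 − 0.359644 = -0.615545
e^{−rT} = 0.976374
N(d₁) = 0.399014,  N(d₂) = 0.269097
Call price V = S·N(d₁) − K·e^{−rT}·N(d₂) = 51.077738 − 40.291148 = 10.786590
φ(d₁) = (1/√(2π))·e^{−d₁²/2} = 0.386091
Θ = −S·φ(d₁)·σ/(2√T) − r·K·e^{−rT}·N(d₂) = −10.147801 − 1.099948 = -11.247749

price = 10.786590
Θ = -11.247749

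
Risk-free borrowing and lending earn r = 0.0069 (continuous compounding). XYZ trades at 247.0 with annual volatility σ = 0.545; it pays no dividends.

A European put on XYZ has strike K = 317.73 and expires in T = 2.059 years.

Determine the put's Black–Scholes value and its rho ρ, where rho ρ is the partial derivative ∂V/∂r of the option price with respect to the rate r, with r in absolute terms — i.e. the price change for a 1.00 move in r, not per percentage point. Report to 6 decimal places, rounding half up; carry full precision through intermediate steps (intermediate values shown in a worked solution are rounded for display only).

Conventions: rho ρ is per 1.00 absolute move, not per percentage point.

σ√T = 0.545·√2.059 = 0.782032
d₁ = (ln(S/K) + (r+σ²/2)T) / (σ√T) = (ln(247.0/317.73) + (0.0069+0.545²/2)·2.059) / 0.782032 = (-0.251814 + 0.319994) / 0.782032 = 0.087184
d₂ = d₁ − σ√T = 0.087184 − 0.782032 = -0.694848
e^{−rT} = 0.985893
N(−d₁) = 0.465263,  N(−d₂) = 0.756425
Put price V = K·e^{−rT}·N(−d₂) − S·N(−d₁) = 236.948475 − 114.919868 = 122.028606
ρ = −K·T·e^{−rT}·N(−d₂) = -487.876909

price = 122.028606
ρ = -487.876909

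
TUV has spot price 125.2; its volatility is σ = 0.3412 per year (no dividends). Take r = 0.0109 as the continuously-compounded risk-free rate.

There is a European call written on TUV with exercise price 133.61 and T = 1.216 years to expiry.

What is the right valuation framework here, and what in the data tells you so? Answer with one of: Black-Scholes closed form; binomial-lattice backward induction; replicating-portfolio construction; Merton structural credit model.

framework: Black-Scholes closed form

Key observation: with TUV following a GBM at constant σ and r, the European call struck at 133.61 prices in closed form — nothing here needs a stepwise model or a balance sheet.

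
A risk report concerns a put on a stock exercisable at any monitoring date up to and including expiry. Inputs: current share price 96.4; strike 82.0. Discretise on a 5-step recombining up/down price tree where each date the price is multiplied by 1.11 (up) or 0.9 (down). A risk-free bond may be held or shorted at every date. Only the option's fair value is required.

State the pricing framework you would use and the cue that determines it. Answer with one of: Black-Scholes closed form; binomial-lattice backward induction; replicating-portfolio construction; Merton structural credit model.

Key observation: an American put (K = 82, S₀ = 96.4) on a 5-date tree has no closed form — the optimal stopping decision is embedded and must be resolved recursively from expiry.

framework: binomial-lattice backward induction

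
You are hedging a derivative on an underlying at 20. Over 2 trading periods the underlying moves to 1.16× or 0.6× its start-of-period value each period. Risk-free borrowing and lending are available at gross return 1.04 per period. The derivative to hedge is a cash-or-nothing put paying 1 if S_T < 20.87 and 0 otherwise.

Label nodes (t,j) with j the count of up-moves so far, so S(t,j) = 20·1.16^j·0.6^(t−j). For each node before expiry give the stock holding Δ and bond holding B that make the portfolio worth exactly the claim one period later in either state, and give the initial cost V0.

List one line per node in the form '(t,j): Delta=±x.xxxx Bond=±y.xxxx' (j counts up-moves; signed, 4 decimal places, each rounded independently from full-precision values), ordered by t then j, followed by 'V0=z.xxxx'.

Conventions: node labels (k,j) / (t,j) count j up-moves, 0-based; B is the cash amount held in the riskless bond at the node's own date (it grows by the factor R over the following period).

(0,0): Delta=-0.0675 Bond=1.7029
(1,0): Delta=0.0000 Bond=0.9615
(1,1): Delta=-0.0770 Bond=1.9918
V0=0.3538

Arbitrage-free pricing uses the up-move probability p* = (R−d)/(u−d) = 0.7857, discounting each step at R = 1.04.
At maturity the claim pays: V(2,0)=1.0000, V(2,1)=1.0000, V(2,2)=0.0000
Node (1,0) S=12.0000: V=(p*·1.0000+(1−p*)·1.0000)/1.04=0.9615; Δ=(1.0000−1.0000)/(13.9200−7.2000)=0.0000; B=V−Δ·S=0.9615
Node (1,1) S=23.2000: V=(p*·0.0000+(1−p*)·1.0000)/1.04=0.2060; Δ=(0.0000−1.0000)/(26.9120−13.9200)=-0.0770; B=V−Δ·S=1.9918
Node (0,0) S=20.0000: V=(p*·0.2060+(1−p*)·0.9615)/1.04=0.3538; Δ=(0.2060−0.9615)/(23.2000−12.0000)=-0.0675; B=V−Δ·S=1.7029
Check: Δ(0,0)·S0 + B(0,0) = 0.3538 = V0.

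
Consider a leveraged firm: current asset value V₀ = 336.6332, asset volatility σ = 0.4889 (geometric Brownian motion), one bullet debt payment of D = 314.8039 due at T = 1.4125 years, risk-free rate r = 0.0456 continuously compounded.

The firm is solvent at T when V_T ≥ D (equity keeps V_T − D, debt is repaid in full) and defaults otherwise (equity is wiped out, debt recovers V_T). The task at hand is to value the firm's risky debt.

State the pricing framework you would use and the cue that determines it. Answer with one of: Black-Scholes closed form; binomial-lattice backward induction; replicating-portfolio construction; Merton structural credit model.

Key observation: a levered firm with one bullet debt due at 1.4125 years is the canonical structural-credit setup: equity is a call on the firm's assets struck at the face value.

framework: Merton structural credit model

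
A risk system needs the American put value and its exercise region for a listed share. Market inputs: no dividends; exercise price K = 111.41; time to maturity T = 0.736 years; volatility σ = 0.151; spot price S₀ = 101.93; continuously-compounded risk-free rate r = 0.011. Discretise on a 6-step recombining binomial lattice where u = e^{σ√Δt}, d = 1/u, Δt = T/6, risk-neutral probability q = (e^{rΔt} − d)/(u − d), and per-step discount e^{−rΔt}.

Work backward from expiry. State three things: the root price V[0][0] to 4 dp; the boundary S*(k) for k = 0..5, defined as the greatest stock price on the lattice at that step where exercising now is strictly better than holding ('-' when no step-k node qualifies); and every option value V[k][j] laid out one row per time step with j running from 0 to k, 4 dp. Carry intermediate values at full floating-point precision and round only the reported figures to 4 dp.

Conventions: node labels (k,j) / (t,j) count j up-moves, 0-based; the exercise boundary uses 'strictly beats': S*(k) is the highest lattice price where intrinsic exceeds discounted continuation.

price = 10.9960
boundary = - - 91.6993 96.6794 91.6993 96.6794
tree:
10.9960
15.0275 6.9869
19.7107 10.3763 3.6101
24.4343 14.7306 6.0421 1.1835
28.9146 19.7107 9.7257 2.3680 0.0000
33.1641 24.4343 14.7306 4.7380 0.0000 0.0000
37.1947 28.9146 19.7107 9.4800 0.0000 0.0000 0.0000

Δt=0.12267  u=1.05431  d=0.94849  q=0.49954  discount=0.99865
step 6 (expiry): payoffs max(K−S,0) = 37.1947 28.9146 19.7107 9.4800 0.0000 0.0000 0.0000
step 5: (k=5,j=0): S=78.2459, K−S=33.1641, hold=33.0139 ⇒ V=33.1641 exercise | (k=5,j=1): S=86.9757, K−S=24.4343, hold=24.2841 ⇒ V=24.4343 exercise | (k=5,j=2): S=96.6794, K−S=14.7306, hold=14.5804 ⇒ V=14.7306 exercise | (k=5,j=3): S=107.4658, K−S=3.9442, hold=4.7380 ⇒ V=4.7380 continue | (k=5,j=4): S=119.4555, K−S=0.0000, hold=0.0000 ⇒ V=0.0000 continue | (k=5,j=5): S=132.7830, K−S=0.0000, hold=0.0000 ⇒ V=0.0000 continue  boundary S*=96.6794
step 4: (k=4,j=0): S=82.4954, K−S=28.9146, hold=28.7644 ⇒ V=28.9146 exercise | (k=4,j=1): S=91.6993, K−S=19.7107, hold=19.5605 ⇒ V=19.7107 exercise | (k=4,j=2): S=101.9300, K−S=9.4800, hold=9.7257 ⇒ V=9.7257 continue | (k=4,j=3): S=113.3022, K−S=0.0000, hold=2.3680 ⇒ V=2.3680 continue | (k=4,j=4): S=125.9431, K−S=0.0000, hold=0.0000 ⇒ V=0.0000 continue  boundary S*=91.6993
step 3: (k=3,j=0): S=86.9757, K−S=24.4343, hold=24.2841 ⇒ V=24.4343 exercise | (k=3,j=1): S=96.6794, K−S=14.7306, hold=14.7030 ⇒ V=14.7306 exercise | (k=3,j=2): S=107.4658, K−S=3.9442, hold=6.0421 ⇒ V=6.0421 continue | (k=3,j=3): S=119.4555, K−S=0.0000, hold=1.1835 ⇒ V=1.1835 continue  boundary S*=96.6794
step 2: (k=2,j=0): S=91.6993, K−S=19.7107, hold=19.5605 ⇒ V=19.7107 exercise | (k=2,j=1): S=101.9300, K−S=9.4800, hold=10.3763 ⇒ V=10.3763 continue | (k=2,j=2): S=113.3022, K−S=0.0000, hold=3.6101 ⇒ V=3.6101 continue  boundary S*=91.6993
step 1: (k=1,j=0): S=96.6794, K−S=14.7306, hold=15.0275 ⇒ V=15.0275 continue | (k=1,j=1): S=107.4658, K−S=3.9442, hold=6.9869 ⇒ V=6.9869 continue  boundary S*=-
step 0: (k=0,j=0): S=101.9300, K−S=9.4800, hold=10.9960 ⇒ V=10.9960 continue  boundary S*=-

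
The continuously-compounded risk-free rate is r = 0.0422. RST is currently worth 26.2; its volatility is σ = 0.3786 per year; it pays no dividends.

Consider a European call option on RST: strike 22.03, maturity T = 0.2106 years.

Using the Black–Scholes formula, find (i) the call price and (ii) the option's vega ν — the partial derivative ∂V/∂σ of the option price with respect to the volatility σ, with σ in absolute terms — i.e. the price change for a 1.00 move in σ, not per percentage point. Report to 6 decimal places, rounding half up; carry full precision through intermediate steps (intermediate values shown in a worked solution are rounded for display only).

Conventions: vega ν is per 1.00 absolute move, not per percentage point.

price = 4.679320
ν = 2.516640

σ√T = 0.3786·√0.2106 = 0.173744
d₁ = (ln(S/K) + (r+σ²/2)T) / (σ√T) = (ln(26.2/22.03) + (0.0422+0.3786²/2)·0.2106) / 0.173744 = (0.173354 + 0.023981) / 0.173744 = 1.135781
d₂ = d₁ − σ√T = 1.135781 − 0.173744 = 0.962037
e^{−rT} = 0.991152
N(d₁) = 0.871976,  N(d₂) = 0.831984
Call price V = S·N(d₁) − K·e^{−rT}·N(d₂) = 22.845766 − 18.166446 = 4.679320
φ(d₁) = (1/√(2π))·e^{−d₁²/2} = 0.209310
ν = S·φ(d₁)·√T = 2.516640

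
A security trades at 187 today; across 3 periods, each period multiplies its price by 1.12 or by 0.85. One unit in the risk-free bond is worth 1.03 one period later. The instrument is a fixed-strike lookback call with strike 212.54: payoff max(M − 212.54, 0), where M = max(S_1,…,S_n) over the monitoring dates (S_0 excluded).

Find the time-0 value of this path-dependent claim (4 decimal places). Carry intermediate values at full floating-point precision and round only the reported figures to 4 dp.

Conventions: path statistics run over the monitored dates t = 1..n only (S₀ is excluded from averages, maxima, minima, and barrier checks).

With p* = (R−d)/(u−d) = 0.6667, sum probability × payoff across the paths and divide by R^3.
Enumerate all 2^3 = 8 price paths (U = up ×1.12, D = down ×0.85); each path with k up-moves has probability p*^k·(1−p*)^(3−k).
DDD: M=158.9500, payoff=0.0000, prob=0.037037
UDD: M=209.4400, payoff=0.0000, prob=0.074074
DUD: M=178.0240, payoff=0.0000, prob=0.074074
UUD: M=234.5728, payoff=22.0328, prob=0.148148
DDU: M=158.9500, payoff=0.0000, prob=0.074074
UDU: M=209.4400, payoff=0.0000, prob=0.148148
DUU: M=199.3869, payoff=0.0000, prob=0.148148
UUU: M=262.7215, payoff=50.1815, prob=0.296296
Price = Σ prob·payoff / R^3 = 18.132722 / 1.092727 = 16.5940

price = 16.5940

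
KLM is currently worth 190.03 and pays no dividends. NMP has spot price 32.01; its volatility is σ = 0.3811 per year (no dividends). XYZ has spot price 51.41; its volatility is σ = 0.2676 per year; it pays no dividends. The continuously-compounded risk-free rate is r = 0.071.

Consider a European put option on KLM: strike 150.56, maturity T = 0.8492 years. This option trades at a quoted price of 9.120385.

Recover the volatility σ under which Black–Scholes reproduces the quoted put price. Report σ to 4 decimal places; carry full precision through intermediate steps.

At σ = 0.4418 the Black–Scholes value reproduces the quote:
σ√T = 0.4418·√0.8492 = 0.407128
d₁ = (ln(S/K) + (r+σ²/2)T) / (σ√T) = (ln(190.03/150.56) + (0.071+0.4418²/2)·0.8492) / 0.407128 = (0.232820 + 0.143170) / 0.407128 = 0.923518
d₂ = d₁ − σ√T = 0.923518 − 0.407128 = 0.516391
e^{−rT} = 0.941488
N(−d₁) = 0.177869,  N(−d₂) = 0.302791
V = K·e^{−rT}·N(−d₂) − S·N(−d₁) = 42.920746 − 33.800360 = 9.120385 (matching the quote); vega is positive throughout, so no other σ reproduces this price

sigma = 0.4418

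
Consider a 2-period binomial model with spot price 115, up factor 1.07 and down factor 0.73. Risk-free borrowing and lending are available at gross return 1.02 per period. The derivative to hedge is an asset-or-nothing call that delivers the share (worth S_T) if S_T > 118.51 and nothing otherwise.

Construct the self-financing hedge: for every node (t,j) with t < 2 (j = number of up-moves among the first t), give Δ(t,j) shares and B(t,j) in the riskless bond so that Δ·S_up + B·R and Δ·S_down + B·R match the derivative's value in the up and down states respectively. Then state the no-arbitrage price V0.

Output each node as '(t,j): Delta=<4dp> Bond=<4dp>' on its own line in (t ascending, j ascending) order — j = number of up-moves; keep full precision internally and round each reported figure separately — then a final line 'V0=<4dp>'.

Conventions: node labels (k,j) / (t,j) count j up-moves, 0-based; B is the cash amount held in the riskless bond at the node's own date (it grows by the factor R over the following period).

(0,0): Delta=2.8158 Bond=-231.7544
(1,0): Delta=0.0000 Bond=0.0000
(1,1): Delta=3.1471 Bond=-277.1464
V0=92.0668

Arbitrage-free pricing uses the up-move probability p* = (R−d)/(u−d) = 0.8529, discounting each step at R = 1.02.
Terminal payoffs: V(2,0)=0.0000, V(2,1)=0.0000, V(2,2)=131.6635
(1,0): S=83.9500. Δ = (V_up−V_dn)/(S_up−S_dn) = (0.0000−0.0000)/(89.8265−61.2835) = 0.0000. V = [p*·0.0000 + (1−p*)·0.0000]/1.02 = 0.0000. B = V − Δ·S = 0.0000.
(1,1): S=123.0500. Δ = (V_up−V_dn)/(S_up−S_dn) = (131.6635−0.0000)/(131.6635−89.8265) = 3.1471. V = [p*·131.6635 + (1−p*)·0.0000]/1.02 = 110.0992. B = V − Δ·S = -277.1464.
(0,0): S=115.0000. Δ = (V_up−V_dn)/(S_up−S_dn) = (110.0992−0.0000)/(123.0500−83.9500) = 2.8158. V = [p*·110.0992 + (1−p*)·0.0000]/1.02 = 92.0668. B = V − Δ·S = -231.7544.
Check: Δ(0,0)·S0 + B(0,0) = 92.0668 = V0.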